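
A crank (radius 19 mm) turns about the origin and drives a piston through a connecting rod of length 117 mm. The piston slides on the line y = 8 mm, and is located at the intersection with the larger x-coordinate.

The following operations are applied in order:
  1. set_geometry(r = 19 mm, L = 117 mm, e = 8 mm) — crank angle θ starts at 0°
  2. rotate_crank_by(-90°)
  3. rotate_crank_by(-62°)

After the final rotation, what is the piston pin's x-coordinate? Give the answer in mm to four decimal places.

98.9941

set_geometry: r = 19 mm, L = 117 mm, e = 8 mm; θ ← 0°
rotate_crank_by(-90°): θ ← 0° -90° = -90°
rotate_crank_by(-62°): θ ← -90° -62° = -152°
crank pin P = (r cos θ, r sin θ) = (-16.776004, -8.919960)
h = r sin θ − e = -8.919960 − 8 = -16.919960
x = r cos θ + √(L² − h²) = -16.776004 + √(13689.0 − 286.2850) = -16.776004 + 115.770095 = 98.994091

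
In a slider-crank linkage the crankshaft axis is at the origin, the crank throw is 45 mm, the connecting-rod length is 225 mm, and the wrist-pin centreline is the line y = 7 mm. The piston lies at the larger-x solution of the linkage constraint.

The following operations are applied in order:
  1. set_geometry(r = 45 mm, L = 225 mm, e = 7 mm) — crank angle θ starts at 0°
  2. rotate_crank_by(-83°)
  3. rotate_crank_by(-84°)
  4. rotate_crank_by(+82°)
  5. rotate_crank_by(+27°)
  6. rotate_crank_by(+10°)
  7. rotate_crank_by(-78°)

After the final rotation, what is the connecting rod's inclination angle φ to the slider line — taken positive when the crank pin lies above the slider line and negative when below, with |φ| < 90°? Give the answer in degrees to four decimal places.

-11.1229

set_geometry: r = 45 mm, L = 225 mm, e = 7 mm; θ ← 0°
rotate_crank_by(-83°): θ ← 0° -83° = -83°
rotate_crank_by(-84°): θ ← -83° -84° = -167°
rotate_crank_by(+82°): θ ← -167° +82° = -85°
rotate_crank_by(+27°): θ ← -85° +27° = -58°
rotate_crank_by(+10°): θ ← -58° +10° = -48°
rotate_crank_by(-78°): θ ← -48° -78° = -126°
crank pin P = (r cos θ, r sin θ) = (-26.450336, -36.405765)
h = r sin θ − e = -36.405765 − 7 = -43.405765
sin φ = h / L = -43.405765 / 225 = -0.19291451
φ = arcsin(-0.19291451) = -11.122921°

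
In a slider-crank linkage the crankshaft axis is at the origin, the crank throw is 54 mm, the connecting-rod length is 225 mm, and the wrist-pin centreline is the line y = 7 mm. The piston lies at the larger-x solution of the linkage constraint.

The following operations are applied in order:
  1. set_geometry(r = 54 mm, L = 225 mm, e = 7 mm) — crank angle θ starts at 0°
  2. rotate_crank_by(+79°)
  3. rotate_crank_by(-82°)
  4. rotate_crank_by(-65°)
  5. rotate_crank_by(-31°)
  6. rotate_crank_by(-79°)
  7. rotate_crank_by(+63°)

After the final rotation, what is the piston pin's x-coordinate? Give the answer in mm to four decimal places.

set_geometry: r = 54 mm, L = 225 mm, e = 7 mm; θ ← 0°
rotate_crank_by(+79°): θ ← 0° +79° = 79°
rotate_crank_by(-82°): θ ← 79° -82° = -3°
rotate_crank_by(-65°): θ ← -3° -65° = -68°
rotate_crank_by(-31°): θ ← -68° -31° = -99°
rotate_crank_by(-79°): θ ← -99° -79° = -178°
rotate_crank_by(+63°): θ ← -178° +63° = -115°
crank pin P = (r cos θ, r sin θ) = (-22.821386, -48.940620)
h = r sin θ − e = -48.940620 − 7 = -55.940620
x = r cos θ + √(L² − h²) = -22.821386 + √(50625.0 − 3129.3530) = -22.821386 + 217.934960 = 195.113574

195.1136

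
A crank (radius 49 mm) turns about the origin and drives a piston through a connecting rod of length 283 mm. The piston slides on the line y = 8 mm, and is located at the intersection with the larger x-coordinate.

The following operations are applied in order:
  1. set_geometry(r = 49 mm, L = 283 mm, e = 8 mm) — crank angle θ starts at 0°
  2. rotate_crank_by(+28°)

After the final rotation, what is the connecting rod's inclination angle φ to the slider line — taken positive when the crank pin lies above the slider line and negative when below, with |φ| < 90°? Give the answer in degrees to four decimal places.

3.0391

set_geometry: r = 49 mm, L = 283 mm, e = 8 mm; θ ← 0°
rotate_crank_by(+28°): θ ← 0° +28° = 28°
crank pin P = (r cos θ, r sin θ) = (43.264432, 23.004107)
h = r sin θ − e = 23.004107 − 8 = 15.004107
sin φ = h / L = 15.004107 / 283 = 0.05301804
φ = arcsin(0.05301804) = 3.039135°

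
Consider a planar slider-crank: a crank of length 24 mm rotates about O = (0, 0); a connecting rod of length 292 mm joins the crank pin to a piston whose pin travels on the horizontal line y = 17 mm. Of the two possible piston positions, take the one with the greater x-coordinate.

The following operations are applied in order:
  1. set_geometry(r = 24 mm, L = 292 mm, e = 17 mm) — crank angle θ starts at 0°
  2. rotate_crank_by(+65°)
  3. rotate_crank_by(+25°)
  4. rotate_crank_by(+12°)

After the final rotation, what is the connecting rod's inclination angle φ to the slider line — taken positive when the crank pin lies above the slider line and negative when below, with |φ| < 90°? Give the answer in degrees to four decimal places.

set_geometry: r = 24 mm, L = 292 mm, e = 17 mm; θ ← 0°
rotate_crank_by(+65°): θ ← 0° +65° = 65°
rotate_crank_by(+25°): θ ← 65° +25° = 90°
rotate_crank_by(+12°): θ ← 90° +12° = 102°
crank pin P = (r cos θ, r sin θ) = (-4.989881, 23.475542)
h = r sin θ − e = 23.475542 − 17 = 6.475542
sin φ = h / L = 6.475542 / 292 = 0.02217652
φ = arcsin(0.02217652) = 1.270725°

1.2707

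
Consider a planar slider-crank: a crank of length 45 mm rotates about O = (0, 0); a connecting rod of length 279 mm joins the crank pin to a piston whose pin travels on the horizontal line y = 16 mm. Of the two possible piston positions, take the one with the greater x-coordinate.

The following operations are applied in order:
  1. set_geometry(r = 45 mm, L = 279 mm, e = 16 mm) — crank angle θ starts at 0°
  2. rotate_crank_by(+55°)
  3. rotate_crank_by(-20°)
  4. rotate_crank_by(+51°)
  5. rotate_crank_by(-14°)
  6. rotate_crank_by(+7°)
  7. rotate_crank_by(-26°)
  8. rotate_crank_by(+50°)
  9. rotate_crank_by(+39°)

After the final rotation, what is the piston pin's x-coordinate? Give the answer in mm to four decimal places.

243.2939

set_geometry: r = 45 mm, L = 279 mm, e = 16 mm; θ ← 0°
rotate_crank_by(+55°): θ ← 0° +55° = 55°
rotate_crank_by(-20°): θ ← 55° -20° = 35°
rotate_crank_by(+51°): θ ← 35° +51° = 86°
rotate_crank_by(-14°): θ ← 86° -14° = 72°
rotate_crank_by(+7°): θ ← 72° +7° = 79°
rotate_crank_by(-26°): θ ← 79° -26° = 53°
rotate_crank_by(+50°): θ ← 53° +50° = 103°
rotate_crank_by(+39°): θ ← 103° +39° = 142°
crank pin P = (r cos θ, r sin θ) = (-35.460484, 27.704766)
h = r sin θ − e = 27.704766 − 16 = 11.704766
x = r cos θ + √(L² − h²) = -35.460484 + √(77841.0 − 137.0016) = -35.460484 + 278.754369 = 243.293885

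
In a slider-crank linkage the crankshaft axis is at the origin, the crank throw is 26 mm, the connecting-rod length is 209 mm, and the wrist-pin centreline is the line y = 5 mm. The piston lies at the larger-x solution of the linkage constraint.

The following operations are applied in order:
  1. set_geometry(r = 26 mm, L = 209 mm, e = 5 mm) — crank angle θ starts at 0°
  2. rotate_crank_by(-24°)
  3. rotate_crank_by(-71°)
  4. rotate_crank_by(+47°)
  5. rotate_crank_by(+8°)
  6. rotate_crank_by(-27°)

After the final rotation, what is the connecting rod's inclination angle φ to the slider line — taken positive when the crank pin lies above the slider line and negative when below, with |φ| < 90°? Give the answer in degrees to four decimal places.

set_geometry: r = 26 mm, L = 209 mm, e = 5 mm; θ ← 0°
rotate_crank_by(-24°): θ ← 0° -24° = -24°
rotate_crank_by(-71°): θ ← -24° -71° = -95°
rotate_crank_by(+47°): θ ← -95° +47° = -48°
rotate_crank_by(+8°): θ ← -48° +8° = -40°
rotate_crank_by(-27°): θ ← -40° -27° = -67°
crank pin P = (r cos θ, r sin θ) = (10.159009, -23.933126)
h = r sin θ − e = -23.933126 − 5 = -28.933126
sin φ = h / L = -28.933126 / 209 = -0.13843601
φ = arcsin(-0.13843601) = -7.957355°

-7.9574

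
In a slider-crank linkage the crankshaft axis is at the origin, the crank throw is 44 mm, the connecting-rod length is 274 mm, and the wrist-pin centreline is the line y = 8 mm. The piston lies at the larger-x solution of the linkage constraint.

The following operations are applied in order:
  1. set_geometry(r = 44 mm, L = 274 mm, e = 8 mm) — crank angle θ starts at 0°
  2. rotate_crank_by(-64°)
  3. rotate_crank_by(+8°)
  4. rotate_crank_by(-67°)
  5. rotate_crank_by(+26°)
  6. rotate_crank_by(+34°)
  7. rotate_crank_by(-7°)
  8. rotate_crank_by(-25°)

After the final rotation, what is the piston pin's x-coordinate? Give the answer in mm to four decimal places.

set_geometry: r = 44 mm, L = 274 mm, e = 8 mm; θ ← 0°
rotate_crank_by(-64°): θ ← 0° -64° = -64°
rotate_crank_by(+8°): θ ← -64° +8° = -56°
rotate_crank_by(-67°): θ ← -56° -67° = -123°
rotate_crank_by(+26°): θ ← -123° +26° = -97°
rotate_crank_by(+34°): θ ← -97° +34° = -63°
rotate_crank_by(-7°): θ ← -63° -7° = -70°
rotate_crank_by(-25°): θ ← -70° -25° = -95°
crank pin P = (r cos θ, r sin θ) = (-3.834853, -43.832567)
h = r sin θ − e = -43.832567 − 8 = -51.832567
x = r cos θ + √(L² − h²) = -3.834853 + √(75076.0 − 2686.6150) = -3.834853 + 269.052755 = 265.217902

265.2179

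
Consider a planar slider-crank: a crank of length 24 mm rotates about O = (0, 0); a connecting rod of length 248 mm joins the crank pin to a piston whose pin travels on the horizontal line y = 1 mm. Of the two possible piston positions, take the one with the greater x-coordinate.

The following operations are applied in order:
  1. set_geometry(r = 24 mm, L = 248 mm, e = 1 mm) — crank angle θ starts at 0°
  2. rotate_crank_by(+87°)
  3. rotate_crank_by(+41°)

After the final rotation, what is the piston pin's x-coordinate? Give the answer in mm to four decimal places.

232.5764

set_geometry: r = 24 mm, L = 248 mm, e = 1 mm; θ ← 0°
rotate_crank_by(+87°): θ ← 0° +87° = 87°
rotate_crank_by(+41°): θ ← 87° +41° = 128°
crank pin P = (r cos θ, r sin θ) = (-14.775875, 18.912258)
h = r sin θ − e = 18.912258 − 1 = 17.912258
x = r cos θ + √(L² − h²) = -14.775875 + √(61504.0 − 320.8490) = -14.775875 + 247.352281 = 232.576406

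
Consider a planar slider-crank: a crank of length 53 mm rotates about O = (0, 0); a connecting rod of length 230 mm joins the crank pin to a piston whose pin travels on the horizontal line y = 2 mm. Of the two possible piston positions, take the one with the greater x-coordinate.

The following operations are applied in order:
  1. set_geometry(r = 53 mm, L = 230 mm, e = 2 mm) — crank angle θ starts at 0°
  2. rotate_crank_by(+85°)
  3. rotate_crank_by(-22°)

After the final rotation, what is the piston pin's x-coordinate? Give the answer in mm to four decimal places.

set_geometry: r = 53 mm, L = 230 mm, e = 2 mm; θ ← 0°
rotate_crank_by(+85°): θ ← 0° +85° = 85°
rotate_crank_by(-22°): θ ← 85° -22° = 63°
crank pin P = (r cos θ, r sin θ) = (24.061496, 47.223346)
h = r sin θ − e = 47.223346 − 2 = 45.223346
x = r cos θ + √(L² − h²) = 24.061496 + √(52900.0 − 2045.1510) = 24.061496 + 225.510197 = 249.571694

249.5717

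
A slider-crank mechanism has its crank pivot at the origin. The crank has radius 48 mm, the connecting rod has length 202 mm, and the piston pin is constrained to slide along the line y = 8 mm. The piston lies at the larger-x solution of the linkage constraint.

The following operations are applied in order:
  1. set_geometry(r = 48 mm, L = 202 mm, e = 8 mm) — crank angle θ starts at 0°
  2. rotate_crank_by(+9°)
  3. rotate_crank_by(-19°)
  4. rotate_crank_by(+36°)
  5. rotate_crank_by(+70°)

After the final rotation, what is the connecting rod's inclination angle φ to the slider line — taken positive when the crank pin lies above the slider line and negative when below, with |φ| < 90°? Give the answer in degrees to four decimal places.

11.3451

set_geometry: r = 48 mm, L = 202 mm, e = 8 mm; θ ← 0°
rotate_crank_by(+9°): θ ← 0° +9° = 9°
rotate_crank_by(-19°): θ ← 9° -19° = -10°
rotate_crank_by(+36°): θ ← -10° +36° = 26°
rotate_crank_by(+70°): θ ← 26° +70° = 96°
crank pin P = (r cos θ, r sin θ) = (-5.017366, 47.737051)
h = r sin θ − e = 47.737051 − 8 = 39.737051
sin φ = h / L = 39.737051 / 202 = 0.19671807
φ = arcsin(0.19671807) = 11.345106°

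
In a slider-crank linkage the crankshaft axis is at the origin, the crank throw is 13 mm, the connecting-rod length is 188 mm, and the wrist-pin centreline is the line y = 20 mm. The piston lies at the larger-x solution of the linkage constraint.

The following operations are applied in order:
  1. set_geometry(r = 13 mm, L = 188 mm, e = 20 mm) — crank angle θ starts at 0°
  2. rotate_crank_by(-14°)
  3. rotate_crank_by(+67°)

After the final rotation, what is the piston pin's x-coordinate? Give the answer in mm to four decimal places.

set_geometry: r = 13 mm, L = 188 mm, e = 20 mm; θ ← 0°
rotate_crank_by(-14°): θ ← 0° -14° = -14°
rotate_crank_by(+67°): θ ← -14° +67° = 53°
crank pin P = (r cos θ, r sin θ) = (7.823595, 10.382262)
h = r sin θ − e = 10.382262 − 20 = -9.617738
x = r cos θ + √(L² − h²) = 7.823595 + √(35344.0 − 92.5009) = 7.823595 + 187.753826 = 195.577421

195.5774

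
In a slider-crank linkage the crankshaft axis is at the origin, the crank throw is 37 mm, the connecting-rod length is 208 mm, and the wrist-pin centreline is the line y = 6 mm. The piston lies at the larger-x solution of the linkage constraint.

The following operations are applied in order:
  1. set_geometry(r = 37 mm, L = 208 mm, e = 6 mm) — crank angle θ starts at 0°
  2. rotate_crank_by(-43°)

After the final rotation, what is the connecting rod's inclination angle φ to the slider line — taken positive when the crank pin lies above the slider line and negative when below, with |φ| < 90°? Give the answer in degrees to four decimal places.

-8.6364

set_geometry: r = 37 mm, L = 208 mm, e = 6 mm; θ ← 0°
rotate_crank_by(-43°): θ ← 0° -43° = -43°
crank pin P = (r cos θ, r sin θ) = (27.060087, -25.233939)
h = r sin θ − e = -25.233939 − 6 = -31.233939
sin φ = h / L = -31.233939 / 208 = -0.15016317
φ = arcsin(-0.15016317) = -8.636383°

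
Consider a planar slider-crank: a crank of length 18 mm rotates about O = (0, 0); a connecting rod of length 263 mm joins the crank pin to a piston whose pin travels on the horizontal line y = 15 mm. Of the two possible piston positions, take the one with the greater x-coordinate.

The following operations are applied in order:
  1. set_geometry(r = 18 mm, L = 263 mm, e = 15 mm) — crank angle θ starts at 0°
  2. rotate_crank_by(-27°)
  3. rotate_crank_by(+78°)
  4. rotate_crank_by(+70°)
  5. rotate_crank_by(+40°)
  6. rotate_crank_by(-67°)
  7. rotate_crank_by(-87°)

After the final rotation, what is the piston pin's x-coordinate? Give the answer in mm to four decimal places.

280.5539

set_geometry: r = 18 mm, L = 263 mm, e = 15 mm; θ ← 0°
rotate_crank_by(-27°): θ ← 0° -27° = -27°
rotate_crank_by(+78°): θ ← -27° +78° = 51°
rotate_crank_by(+70°): θ ← 51° +70° = 121°
rotate_crank_by(+40°): θ ← 121° +40° = 161°
rotate_crank_by(-67°): θ ← 161° -67° = 94°
rotate_crank_by(-87°): θ ← 94° -87° = 7°
crank pin P = (r cos θ, r sin θ) = (17.865831, 2.193648)
h = r sin θ − e = 2.193648 − 15 = -12.806352
x = r cos θ + √(L² − h²) = 17.865831 + √(69169.0 − 164.0026) = 17.865831 + 262.688023 = 280.553854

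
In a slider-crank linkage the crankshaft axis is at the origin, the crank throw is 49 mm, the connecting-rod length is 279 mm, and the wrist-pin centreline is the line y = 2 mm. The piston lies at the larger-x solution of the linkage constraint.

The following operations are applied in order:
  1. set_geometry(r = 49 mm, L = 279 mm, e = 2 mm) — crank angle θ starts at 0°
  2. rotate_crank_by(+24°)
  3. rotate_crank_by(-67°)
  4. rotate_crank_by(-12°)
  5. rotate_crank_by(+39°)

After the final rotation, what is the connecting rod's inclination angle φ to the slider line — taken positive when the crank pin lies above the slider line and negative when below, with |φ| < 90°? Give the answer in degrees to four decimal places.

set_geometry: r = 49 mm, L = 279 mm, e = 2 mm; θ ← 0°
rotate_crank_by(+24°): θ ← 0° +24° = 24°
rotate_crank_by(-67°): θ ← 24° -67° = -43°
rotate_crank_by(-12°): θ ← -43° -12° = -55°
rotate_crank_by(+39°): θ ← -55° +39° = -16°
crank pin P = (r cos θ, r sin θ) = (47.101823, -13.506230)
h = r sin θ − e = -13.506230 − 2 = -15.506230
sin φ = h / L = -15.506230 / 279 = -0.05557789
φ = arcsin(-0.05557789) = -3.186020°

-3.1860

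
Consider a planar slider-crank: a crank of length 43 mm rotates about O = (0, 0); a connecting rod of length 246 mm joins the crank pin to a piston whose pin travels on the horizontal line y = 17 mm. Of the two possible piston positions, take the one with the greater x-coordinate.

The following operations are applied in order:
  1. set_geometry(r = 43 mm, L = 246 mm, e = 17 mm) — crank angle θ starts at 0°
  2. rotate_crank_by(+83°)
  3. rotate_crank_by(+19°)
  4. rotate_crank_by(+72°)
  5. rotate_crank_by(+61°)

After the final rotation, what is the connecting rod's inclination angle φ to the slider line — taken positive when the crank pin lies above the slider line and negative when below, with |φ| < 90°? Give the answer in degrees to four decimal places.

set_geometry: r = 43 mm, L = 246 mm, e = 17 mm; θ ← 0°
rotate_crank_by(+83°): θ ← 0° +83° = 83°
rotate_crank_by(+19°): θ ← 83° +19° = 102°
rotate_crank_by(+72°): θ ← 102° +72° = 174°
rotate_crank_by(+61°): θ ← 174° +61° = 235°
crank pin P = (r cos θ, r sin θ) = (-24.663787, -35.223538)
h = r sin θ − e = -35.223538 − 17 = -52.223538
sin φ = h / L = -52.223538 / 246 = -0.21229080
φ = arcsin(-0.21229080) = -12.256633°

-12.2566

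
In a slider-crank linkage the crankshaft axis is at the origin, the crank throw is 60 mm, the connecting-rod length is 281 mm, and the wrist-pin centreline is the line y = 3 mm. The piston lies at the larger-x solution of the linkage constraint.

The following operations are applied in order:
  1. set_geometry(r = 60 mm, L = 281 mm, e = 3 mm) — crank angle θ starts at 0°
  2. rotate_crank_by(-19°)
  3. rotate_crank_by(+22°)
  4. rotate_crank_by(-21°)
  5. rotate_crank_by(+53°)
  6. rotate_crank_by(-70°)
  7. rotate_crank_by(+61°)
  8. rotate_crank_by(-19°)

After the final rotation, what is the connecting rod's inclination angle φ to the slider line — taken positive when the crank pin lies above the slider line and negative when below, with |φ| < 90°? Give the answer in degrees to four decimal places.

set_geometry: r = 60 mm, L = 281 mm, e = 3 mm; θ ← 0°
rotate_crank_by(-19°): θ ← 0° -19° = -19°
rotate_crank_by(+22°): θ ← -19° +22° = 3°
rotate_crank_by(-21°): θ ← 3° -21° = -18°
rotate_crank_by(+53°): θ ← -18° +53° = 35°
rotate_crank_by(-70°): θ ← 35° -70° = -35°
rotate_crank_by(+61°): θ ← -35° +61° = 26°
rotate_crank_by(-19°): θ ← 26° -19° = 7°
crank pin P = (r cos θ, r sin θ) = (59.552769, 7.312161)
h = r sin θ − e = 7.312161 − 3 = 4.312161
sin φ = h / L = 4.312161 / 281 = 0.01534577
φ = arcsin(0.01534577) = 0.879282°

0.8793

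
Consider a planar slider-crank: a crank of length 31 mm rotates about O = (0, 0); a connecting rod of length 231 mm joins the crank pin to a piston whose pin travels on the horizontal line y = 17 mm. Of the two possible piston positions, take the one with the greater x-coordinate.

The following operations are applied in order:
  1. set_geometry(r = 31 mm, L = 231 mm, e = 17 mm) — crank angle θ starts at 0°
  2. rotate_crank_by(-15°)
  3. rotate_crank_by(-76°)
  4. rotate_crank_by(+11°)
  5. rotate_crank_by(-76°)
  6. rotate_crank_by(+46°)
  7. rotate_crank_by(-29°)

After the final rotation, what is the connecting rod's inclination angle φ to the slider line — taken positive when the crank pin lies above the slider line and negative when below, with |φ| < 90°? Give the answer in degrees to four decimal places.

-9.3018

set_geometry: r = 31 mm, L = 231 mm, e = 17 mm; θ ← 0°
rotate_crank_by(-15°): θ ← 0° -15° = -15°
rotate_crank_by(-76°): θ ← -15° -76° = -91°
rotate_crank_by(+11°): θ ← -91° +11° = -80°
rotate_crank_by(-76°): θ ← -80° -76° = -156°
rotate_crank_by(+46°): θ ← -156° +46° = -110°
rotate_crank_by(-29°): θ ← -110° -29° = -139°
crank pin P = (r cos θ, r sin θ) = (-23.395997, -20.337830)
h = r sin θ − e = -20.337830 − 17 = -37.337830
sin φ = h / L = -37.337830 / 231 = -0.16163563
φ = arcsin(-0.16163563) = -9.301847°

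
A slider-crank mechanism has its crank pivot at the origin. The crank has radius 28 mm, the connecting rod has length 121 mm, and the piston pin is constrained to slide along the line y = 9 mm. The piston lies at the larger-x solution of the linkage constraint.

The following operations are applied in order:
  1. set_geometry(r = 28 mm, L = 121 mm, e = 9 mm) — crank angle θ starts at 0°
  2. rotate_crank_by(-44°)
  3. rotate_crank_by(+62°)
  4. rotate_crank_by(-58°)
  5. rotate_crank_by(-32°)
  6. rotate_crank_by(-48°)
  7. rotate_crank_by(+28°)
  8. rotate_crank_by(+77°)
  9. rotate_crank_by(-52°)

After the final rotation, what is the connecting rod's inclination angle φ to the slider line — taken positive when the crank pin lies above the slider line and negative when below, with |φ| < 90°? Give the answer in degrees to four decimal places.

-16.7017

set_geometry: r = 28 mm, L = 121 mm, e = 9 mm; θ ← 0°
rotate_crank_by(-44°): θ ← 0° -44° = -44°
rotate_crank_by(+62°): θ ← -44° +62° = 18°
rotate_crank_by(-58°): θ ← 18° -58° = -40°
rotate_crank_by(-32°): θ ← -40° -32° = -72°
rotate_crank_by(-48°): θ ← -72° -48° = -120°
rotate_crank_by(+28°): θ ← -120° +28° = -92°
rotate_crank_by(+77°): θ ← -92° +77° = -15°
rotate_crank_by(-52°): θ ← -15° -52° = -67°
crank pin P = (r cos θ, r sin θ) = (10.940472, -25.774136)
h = r sin θ − e = -25.774136 − 9 = -34.774136
sin φ = h / L = -34.774136 / 121 = -0.28738955
φ = arcsin(-0.28738955) = -16.701737°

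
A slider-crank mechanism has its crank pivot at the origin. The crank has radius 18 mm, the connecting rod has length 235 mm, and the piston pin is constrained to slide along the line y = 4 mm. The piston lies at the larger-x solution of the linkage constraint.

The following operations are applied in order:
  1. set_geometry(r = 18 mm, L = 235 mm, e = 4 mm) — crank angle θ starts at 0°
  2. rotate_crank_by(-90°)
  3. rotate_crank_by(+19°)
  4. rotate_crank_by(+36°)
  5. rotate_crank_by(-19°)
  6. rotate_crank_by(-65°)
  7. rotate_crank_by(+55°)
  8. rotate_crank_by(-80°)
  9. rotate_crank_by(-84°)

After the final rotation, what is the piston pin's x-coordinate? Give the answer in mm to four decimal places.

222.7685

set_geometry: r = 18 mm, L = 235 mm, e = 4 mm; θ ← 0°
rotate_crank_by(-90°): θ ← 0° -90° = -90°
rotate_crank_by(+19°): θ ← -90° +19° = -71°
rotate_crank_by(+36°): θ ← -71° +36° = -35°
rotate_crank_by(-19°): θ ← -35° -19° = -54°
rotate_crank_by(-65°): θ ← -54° -65° = -119°
rotate_crank_by(+55°): θ ← -119° +55° = -64°
rotate_crank_by(-80°): θ ← -64° -80° = -144°
rotate_crank_by(-84°): θ ← -144° -84° = -228°
crank pin P = (r cos θ, r sin θ) = (-12.044351, 13.376607)
h = r sin θ − e = 13.376607 − 4 = 9.376607
x = r cos θ + √(L² − h²) = -12.044351 + √(55225.0 − 87.9208) = -12.044351 + 234.812860 = 222.768509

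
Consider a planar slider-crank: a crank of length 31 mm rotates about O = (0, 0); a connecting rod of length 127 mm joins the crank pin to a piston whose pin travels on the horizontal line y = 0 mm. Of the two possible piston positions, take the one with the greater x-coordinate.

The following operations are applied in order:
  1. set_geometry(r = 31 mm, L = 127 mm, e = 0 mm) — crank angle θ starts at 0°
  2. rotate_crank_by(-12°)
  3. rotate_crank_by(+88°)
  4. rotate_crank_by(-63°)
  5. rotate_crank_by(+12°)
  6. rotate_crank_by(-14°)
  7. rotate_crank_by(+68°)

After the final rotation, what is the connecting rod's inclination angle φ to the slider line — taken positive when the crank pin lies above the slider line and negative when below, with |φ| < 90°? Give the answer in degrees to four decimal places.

set_geometry: r = 31 mm, L = 127 mm, e = 0 mm; θ ← 0°
rotate_crank_by(-12°): θ ← 0° -12° = -12°
rotate_crank_by(+88°): θ ← -12° +88° = 76°
rotate_crank_by(-63°): θ ← 76° -63° = 13°
rotate_crank_by(+12°): θ ← 13° +12° = 25°
rotate_crank_by(-14°): θ ← 25° -14° = 11°
rotate_crank_by(+68°): θ ← 11° +68° = 79°
crank pin P = (r cos θ, r sin θ) = (5.915079, 30.430443)
h = r sin θ − e = 30.430443 − 0 = 30.430443
sin φ = h / L = 30.430443 / 127 = 0.23960978
φ = arcsin(0.23960978) = 13.863511°

13.8635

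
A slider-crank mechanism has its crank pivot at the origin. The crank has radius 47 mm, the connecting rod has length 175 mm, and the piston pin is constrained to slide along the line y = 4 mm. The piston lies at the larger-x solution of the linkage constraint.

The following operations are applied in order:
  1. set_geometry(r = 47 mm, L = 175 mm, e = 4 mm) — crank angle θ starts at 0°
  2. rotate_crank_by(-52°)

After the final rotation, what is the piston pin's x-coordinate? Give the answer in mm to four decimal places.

set_geometry: r = 47 mm, L = 175 mm, e = 4 mm; θ ← 0°
rotate_crank_by(-52°): θ ← 0° -52° = -52°
crank pin P = (r cos θ, r sin θ) = (28.936089, -37.036505)
h = r sin θ − e = -37.036505 − 4 = -41.036505
x = r cos θ + √(L² − h²) = 28.936089 + √(30625.0 − 1683.9948) = 28.936089 + 170.120561 = 199.056650

199.0567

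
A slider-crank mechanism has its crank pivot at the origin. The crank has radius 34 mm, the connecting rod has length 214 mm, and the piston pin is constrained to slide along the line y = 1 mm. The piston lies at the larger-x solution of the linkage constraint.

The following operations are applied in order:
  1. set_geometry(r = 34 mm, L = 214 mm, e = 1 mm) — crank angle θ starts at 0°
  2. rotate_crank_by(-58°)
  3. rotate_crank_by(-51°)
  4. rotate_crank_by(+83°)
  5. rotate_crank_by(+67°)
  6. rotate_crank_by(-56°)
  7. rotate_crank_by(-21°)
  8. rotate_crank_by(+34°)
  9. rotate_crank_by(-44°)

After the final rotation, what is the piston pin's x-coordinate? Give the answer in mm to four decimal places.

set_geometry: r = 34 mm, L = 214 mm, e = 1 mm; θ ← 0°
rotate_crank_by(-58°): θ ← 0° -58° = -58°
rotate_crank_by(-51°): θ ← -58° -51° = -109°
rotate_crank_by(+83°): θ ← -109° +83° = -26°
rotate_crank_by(+67°): θ ← -26° +67° = 41°
rotate_crank_by(-56°): θ ← 41° -56° = -15°
rotate_crank_by(-21°): θ ← -15° -21° = -36°
rotate_crank_by(+34°): θ ← -36° +34° = -2°
rotate_crank_by(-44°): θ ← -2° -44° = -46°
crank pin P = (r cos θ, r sin θ) = (23.618385, -24.457553)
h = r sin θ − e = -24.457553 − 1 = -25.457553
x = r cos θ + √(L² − h²) = 23.618385 + √(45796.0 − 648.0870) = 23.618385 + 212.480383 = 236.098767

236.0988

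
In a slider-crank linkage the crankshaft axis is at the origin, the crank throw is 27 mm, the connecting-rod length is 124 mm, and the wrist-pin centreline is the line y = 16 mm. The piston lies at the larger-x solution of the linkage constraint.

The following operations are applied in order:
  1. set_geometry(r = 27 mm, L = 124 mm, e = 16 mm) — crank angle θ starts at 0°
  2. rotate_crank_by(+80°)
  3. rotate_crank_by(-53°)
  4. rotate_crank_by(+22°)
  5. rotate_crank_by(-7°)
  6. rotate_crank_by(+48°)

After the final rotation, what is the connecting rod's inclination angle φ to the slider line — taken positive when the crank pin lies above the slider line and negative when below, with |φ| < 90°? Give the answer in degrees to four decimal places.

5.0894

set_geometry: r = 27 mm, L = 124 mm, e = 16 mm; θ ← 0°
rotate_crank_by(+80°): θ ← 0° +80° = 80°
rotate_crank_by(-53°): θ ← 80° -53° = 27°
rotate_crank_by(+22°): θ ← 27° +22° = 49°
rotate_crank_by(-7°): θ ← 49° -7° = 42°
rotate_crank_by(+48°): θ ← 42° +48° = 90°
crank pin P = (r cos θ, r sin θ) = (0.000000, 27.000000)
h = r sin θ − e = 27.000000 − 16 = 11.000000
sin φ = h / L = 11.000000 / 124 = 0.08870968
φ = arcsin(0.08870968) = 5.089380°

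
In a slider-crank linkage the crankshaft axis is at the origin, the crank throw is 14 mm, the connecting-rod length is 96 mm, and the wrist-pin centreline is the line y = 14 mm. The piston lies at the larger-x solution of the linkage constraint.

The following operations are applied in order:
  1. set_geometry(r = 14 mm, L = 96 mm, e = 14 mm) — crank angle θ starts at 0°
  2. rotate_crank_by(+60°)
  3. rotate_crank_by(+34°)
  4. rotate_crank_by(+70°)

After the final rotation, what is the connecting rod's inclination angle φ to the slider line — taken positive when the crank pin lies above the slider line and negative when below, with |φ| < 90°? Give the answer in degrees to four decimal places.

-6.0638

set_geometry: r = 14 mm, L = 96 mm, e = 14 mm; θ ← 0°
rotate_crank_by(+60°): θ ← 0° +60° = 60°
rotate_crank_by(+34°): θ ← 60° +34° = 94°
rotate_crank_by(+70°): θ ← 94° +70° = 164°
crank pin P = (r cos θ, r sin θ) = (-13.457664, 3.858923)
h = r sin θ − e = 3.858923 − 14 = -10.141077
sin φ = h / L = -10.141077 / 96 = -0.10563622
φ = arcsin(-0.10563622) = -6.063823°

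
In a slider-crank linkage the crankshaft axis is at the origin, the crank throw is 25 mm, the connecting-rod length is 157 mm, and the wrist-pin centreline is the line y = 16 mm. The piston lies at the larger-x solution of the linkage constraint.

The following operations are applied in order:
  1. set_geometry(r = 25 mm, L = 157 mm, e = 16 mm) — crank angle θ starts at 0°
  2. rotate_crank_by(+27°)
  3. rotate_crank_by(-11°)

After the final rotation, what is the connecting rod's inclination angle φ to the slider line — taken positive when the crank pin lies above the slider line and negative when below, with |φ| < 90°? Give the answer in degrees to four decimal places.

set_geometry: r = 25 mm, L = 157 mm, e = 16 mm; θ ← 0°
rotate_crank_by(+27°): θ ← 0° +27° = 27°
rotate_crank_by(-11°): θ ← 27° -11° = 16°
crank pin P = (r cos θ, r sin θ) = (24.031542, 6.890934)
h = r sin θ − e = 6.890934 − 16 = -9.109066
sin φ = h / L = -9.109066 / 157 = -0.05801953
φ = arcsin(-0.05801953) = -3.326142°

-3.3261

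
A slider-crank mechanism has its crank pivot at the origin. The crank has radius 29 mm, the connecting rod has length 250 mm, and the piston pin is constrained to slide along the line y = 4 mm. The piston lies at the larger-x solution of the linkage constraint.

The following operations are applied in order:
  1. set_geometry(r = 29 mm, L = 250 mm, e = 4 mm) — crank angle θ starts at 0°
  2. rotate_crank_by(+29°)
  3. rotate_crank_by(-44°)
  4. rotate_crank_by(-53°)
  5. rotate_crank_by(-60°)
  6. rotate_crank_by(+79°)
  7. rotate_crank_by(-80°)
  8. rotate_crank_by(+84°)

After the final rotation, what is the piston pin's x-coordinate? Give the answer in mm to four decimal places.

269.3021

set_geometry: r = 29 mm, L = 250 mm, e = 4 mm; θ ← 0°
rotate_crank_by(+29°): θ ← 0° +29° = 29°
rotate_crank_by(-44°): θ ← 29° -44° = -15°
rotate_crank_by(-53°): θ ← -15° -53° = -68°
rotate_crank_by(-60°): θ ← -68° -60° = -128°
rotate_crank_by(+79°): θ ← -128° +79° = -49°
rotate_crank_by(-80°): θ ← -49° -80° = -129°
rotate_crank_by(+84°): θ ← -129° +84° = -45°
crank pin P = (r cos θ, r sin θ) = (20.506097, -20.506097)
h = r sin θ − e = -20.506097 − 4 = -24.506097
x = r cos θ + √(L² − h²) = 20.506097 + √(62500.0 − 600.5488) = 20.506097 + 248.796003 = 269.302100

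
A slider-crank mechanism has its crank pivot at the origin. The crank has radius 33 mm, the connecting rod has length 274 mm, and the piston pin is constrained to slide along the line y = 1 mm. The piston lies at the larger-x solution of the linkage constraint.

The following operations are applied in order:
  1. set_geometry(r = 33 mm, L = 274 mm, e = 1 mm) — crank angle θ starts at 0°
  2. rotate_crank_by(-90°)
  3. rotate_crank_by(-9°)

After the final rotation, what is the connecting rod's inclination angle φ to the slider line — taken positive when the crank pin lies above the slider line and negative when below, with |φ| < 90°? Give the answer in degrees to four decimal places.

set_geometry: r = 33 mm, L = 274 mm, e = 1 mm; θ ← 0°
rotate_crank_by(-90°): θ ← 0° -90° = -90°
rotate_crank_by(-9°): θ ← -90° -9° = -99°
crank pin P = (r cos θ, r sin θ) = (-5.162337, -32.593715)
h = r sin θ − e = -32.593715 − 1 = -33.593715
sin φ = h / L = -33.593715 / 274 = -0.12260480
φ = arcsin(-0.12260480) = -7.042457°

-7.0425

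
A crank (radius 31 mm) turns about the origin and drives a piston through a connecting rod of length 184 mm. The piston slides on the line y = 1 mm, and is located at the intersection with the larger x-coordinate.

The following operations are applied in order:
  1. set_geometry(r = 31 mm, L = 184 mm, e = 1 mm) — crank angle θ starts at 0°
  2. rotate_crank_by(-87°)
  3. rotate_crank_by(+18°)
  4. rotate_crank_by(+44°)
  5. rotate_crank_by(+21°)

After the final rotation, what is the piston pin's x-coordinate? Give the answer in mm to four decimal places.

214.8973

set_geometry: r = 31 mm, L = 184 mm, e = 1 mm; θ ← 0°
rotate_crank_by(-87°): θ ← 0° -87° = -87°
rotate_crank_by(+18°): θ ← -87° +18° = -69°
rotate_crank_by(+44°): θ ← -69° +44° = -25°
rotate_crank_by(+21°): θ ← -25° +21° = -4°
crank pin P = (r cos θ, r sin θ) = (30.924486, -2.162451)
h = r sin θ − e = -2.162451 − 1 = -3.162451
x = r cos θ + √(L² − h²) = 30.924486 + √(33856.0 − 10.0011) = 30.924486 + 183.972821 = 214.897307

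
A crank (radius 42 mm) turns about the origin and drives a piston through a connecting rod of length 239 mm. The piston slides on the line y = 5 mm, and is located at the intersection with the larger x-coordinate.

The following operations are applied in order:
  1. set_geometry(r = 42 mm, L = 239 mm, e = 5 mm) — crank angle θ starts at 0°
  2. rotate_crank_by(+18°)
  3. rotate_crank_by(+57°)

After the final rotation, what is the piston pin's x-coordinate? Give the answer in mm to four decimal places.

247.2088

set_geometry: r = 42 mm, L = 239 mm, e = 5 mm; θ ← 0°
rotate_crank_by(+18°): θ ← 0° +18° = 18°
rotate_crank_by(+57°): θ ← 18° +57° = 75°
crank pin P = (r cos θ, r sin θ) = (10.870400, 40.568885)
h = r sin θ − e = 40.568885 − 5 = 35.568885
x = r cos θ + √(L² − h²) = 10.870400 + √(57121.0 − 1265.1456) = 10.870400 + 236.338432 = 247.208832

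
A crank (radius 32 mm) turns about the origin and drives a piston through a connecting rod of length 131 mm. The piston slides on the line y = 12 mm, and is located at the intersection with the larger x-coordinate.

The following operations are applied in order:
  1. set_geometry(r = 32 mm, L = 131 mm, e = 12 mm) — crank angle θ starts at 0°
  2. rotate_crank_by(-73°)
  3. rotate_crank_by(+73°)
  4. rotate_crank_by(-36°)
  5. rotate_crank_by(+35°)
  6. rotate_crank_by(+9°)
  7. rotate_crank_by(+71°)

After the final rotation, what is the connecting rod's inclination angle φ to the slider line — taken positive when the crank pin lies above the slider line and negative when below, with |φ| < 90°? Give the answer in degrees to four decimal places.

8.5217

set_geometry: r = 32 mm, L = 131 mm, e = 12 mm; θ ← 0°
rotate_crank_by(-73°): θ ← 0° -73° = -73°
rotate_crank_by(+73°): θ ← -73° +73° = 0°
rotate_crank_by(-36°): θ ← 0° -36° = -36°
rotate_crank_by(+35°): θ ← -36° +35° = -1°
rotate_crank_by(+9°): θ ← -1° +9° = 8°
rotate_crank_by(+71°): θ ← 8° +71° = 79°
crank pin P = (r cos θ, r sin θ) = (6.105888, 31.412070)
h = r sin θ − e = 31.412070 − 12 = 19.412070
sin φ = h / L = 19.412070 / 131 = 0.14818374
φ = arcsin(0.14818374) = 8.521686°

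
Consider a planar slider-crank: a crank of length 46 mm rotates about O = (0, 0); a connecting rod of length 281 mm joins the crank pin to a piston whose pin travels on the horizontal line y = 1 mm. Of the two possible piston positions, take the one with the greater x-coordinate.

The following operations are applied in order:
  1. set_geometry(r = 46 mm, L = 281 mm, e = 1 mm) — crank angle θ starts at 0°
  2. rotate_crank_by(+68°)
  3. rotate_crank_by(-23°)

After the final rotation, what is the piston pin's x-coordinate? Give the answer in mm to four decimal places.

311.7527

set_geometry: r = 46 mm, L = 281 mm, e = 1 mm; θ ← 0°
rotate_crank_by(+68°): θ ← 0° +68° = 68°
rotate_crank_by(-23°): θ ← 68° -23° = 45°
crank pin P = (r cos θ, r sin θ) = (32.526912, 32.526912)
h = r sin θ − e = 32.526912 − 1 = 31.526912
x = r cos θ + √(L² − h²) = 32.526912 + √(78961.0 − 993.9462) = 32.526912 + 279.225812 = 311.752723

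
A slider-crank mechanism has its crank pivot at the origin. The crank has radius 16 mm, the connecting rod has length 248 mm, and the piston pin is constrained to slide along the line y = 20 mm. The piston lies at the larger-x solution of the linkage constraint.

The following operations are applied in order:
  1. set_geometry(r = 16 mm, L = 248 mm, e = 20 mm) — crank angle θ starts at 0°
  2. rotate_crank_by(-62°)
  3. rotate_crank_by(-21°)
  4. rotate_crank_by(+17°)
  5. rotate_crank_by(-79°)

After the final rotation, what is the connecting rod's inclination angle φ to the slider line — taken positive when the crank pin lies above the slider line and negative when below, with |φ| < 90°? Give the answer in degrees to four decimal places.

-6.7565

set_geometry: r = 16 mm, L = 248 mm, e = 20 mm; θ ← 0°
rotate_crank_by(-62°): θ ← 0° -62° = -62°
rotate_crank_by(-21°): θ ← -62° -21° = -83°
rotate_crank_by(+17°): θ ← -83° +17° = -66°
rotate_crank_by(-79°): θ ← -66° -79° = -145°
crank pin P = (r cos θ, r sin θ) = (-13.106433, -9.177223)
h = r sin θ − e = -9.177223 − 20 = -29.177223
sin φ = h / L = -29.177223 / 248 = -0.11765009
φ = arcsin(-0.11765009) = -6.756502°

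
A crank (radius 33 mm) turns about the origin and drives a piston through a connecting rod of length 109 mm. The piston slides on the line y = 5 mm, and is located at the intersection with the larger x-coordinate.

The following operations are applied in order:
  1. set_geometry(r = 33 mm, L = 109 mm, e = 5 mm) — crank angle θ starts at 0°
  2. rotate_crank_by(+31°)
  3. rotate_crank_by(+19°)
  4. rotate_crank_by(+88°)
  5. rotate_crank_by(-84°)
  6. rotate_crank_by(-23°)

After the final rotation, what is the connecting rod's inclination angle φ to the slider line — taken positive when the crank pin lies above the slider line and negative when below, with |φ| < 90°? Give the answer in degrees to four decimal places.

set_geometry: r = 33 mm, L = 109 mm, e = 5 mm; θ ← 0°
rotate_crank_by(+31°): θ ← 0° +31° = 31°
rotate_crank_by(+19°): θ ← 31° +19° = 50°
rotate_crank_by(+88°): θ ← 50° +88° = 138°
rotate_crank_by(-84°): θ ← 138° -84° = 54°
rotate_crank_by(-23°): θ ← 54° -23° = 31°
crank pin P = (r cos θ, r sin θ) = (28.286521, 16.996256)
h = r sin θ − e = 16.996256 − 5 = 11.996256
sin φ = h / L = 11.996256 / 109 = 0.11005740
φ = arcsin(0.11005740) = 6.318624°

6.3186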